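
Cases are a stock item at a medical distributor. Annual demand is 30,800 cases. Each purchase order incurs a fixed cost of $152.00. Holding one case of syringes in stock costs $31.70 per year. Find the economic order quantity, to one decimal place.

Q* ≈ 543.5 cases

EOQ = √(2DS / H) = √(2 × 30,800 × 152 / 31.7).
= √(9,363,200 / 31.7) = √295,369.0852 ≈ 543.479.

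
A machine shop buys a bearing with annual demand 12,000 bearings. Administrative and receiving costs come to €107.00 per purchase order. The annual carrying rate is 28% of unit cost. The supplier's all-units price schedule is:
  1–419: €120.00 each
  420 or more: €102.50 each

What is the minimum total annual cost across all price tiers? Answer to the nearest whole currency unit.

Holding cost per unit per year at price C is H = 0.28·C.
Evaluate total cost at each tier's feasible EOQ or, if the EOQ is below the tier, at the tier's minimum quantity.
EOQ at €120.00 = 276.5 (feasible in tier 1): TC = 12,000×€120.00 + (12,000/276.5)×107 + (276.5/2)×0.28×€120.00 = €1,449,288.96.
EOQ at €102.50 = 299.1 < 420, so use break Q=420: TC = 12,000×€102.50 + (12,000/420.0)×107 + (420.0/2)×0.28×€102.50 = €1,239,084.14.
Lowest total cost among the candidates is at Q = 420.0.

TC* ≈ €1,239,084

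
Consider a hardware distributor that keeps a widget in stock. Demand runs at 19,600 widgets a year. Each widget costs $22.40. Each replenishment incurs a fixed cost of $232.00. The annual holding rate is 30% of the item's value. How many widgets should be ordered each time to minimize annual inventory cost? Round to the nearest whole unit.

Holding cost H = 0.30 × $22.40 = $6.7200 per unit per year.
EOQ = √(2DS / H) = √(2 × 19,600 × 232 / 6.72).
= √(9,094,400 / 6.72) = √1,353,333.3333 ≈ 1163.329.

Q* ≈ 1,163 widgets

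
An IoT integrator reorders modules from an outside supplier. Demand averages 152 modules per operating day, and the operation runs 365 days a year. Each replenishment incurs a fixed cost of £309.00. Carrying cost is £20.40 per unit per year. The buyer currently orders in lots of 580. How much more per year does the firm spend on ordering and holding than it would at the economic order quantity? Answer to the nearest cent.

Extra cost ≈ £9,026.38 per year

Annual demand D = 152 × 365 = 55,480.
EOQ = √(2DS/H) = √(2 × 55,480 × 309 / 20.4) ≈ 1296.42.
Cost at Q* = (D/Q*)S + (Q*/2)H = √(2DSH) ≈ £26,447.07.
Cost at Q = 580: (55,480/580)×309 + (580/2)×20.4 = £29,557.45 + £5,916.00 = £35,473.45.
Excess = £35,473.45 − £26,447.07 = £9,026.38.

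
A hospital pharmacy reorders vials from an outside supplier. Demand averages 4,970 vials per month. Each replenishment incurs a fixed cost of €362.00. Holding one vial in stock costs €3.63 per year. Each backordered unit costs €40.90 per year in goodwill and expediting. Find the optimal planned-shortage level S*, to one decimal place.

Annual demand D = 4,970 × 12 = 59,640.
With planned backorders, Q* = √(2DS/H) · √((H+B)/B).
√(2DS/H) = √(2 × 59,640 × 362 / 3.63) = 3448.933.
√((H+B)/B) = √((3.63+40.9)/40.9) = 1.0434.
Q* ≈ 3598.732.
S* = Q* · H/(H+B) = 3598.732 × 3.63/44.53 ≈ 293.362.

S* ≈ 293.4 vials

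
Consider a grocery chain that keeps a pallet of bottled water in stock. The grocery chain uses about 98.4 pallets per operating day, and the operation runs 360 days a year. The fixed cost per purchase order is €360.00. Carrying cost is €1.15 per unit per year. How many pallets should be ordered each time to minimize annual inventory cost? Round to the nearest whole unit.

Annual demand D = 98.4 × 360 = 35,424.
EOQ = √(2DS / H) = √(2 × 35,424 × 360 / 1.15).
= √(25,505,280 / 1.15) = √22,178,504.3478 ≈ 4709.406.

Q* ≈ 4,709 pallets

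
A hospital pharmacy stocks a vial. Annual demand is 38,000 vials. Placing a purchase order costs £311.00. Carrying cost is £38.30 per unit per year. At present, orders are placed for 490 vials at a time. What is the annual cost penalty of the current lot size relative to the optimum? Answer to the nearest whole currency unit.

EOQ = √(2DS/H) = √(2 × 38,000 × 311 / 38.3) ≈ 785.57.
Cost at Q* = (D/Q*)S + (Q*/2)H = √(2DSH) ≈ £30,087.52.
Cost at Q = 490: (38,000/490)×311 + (490/2)×38.3 = £24,118.37 + £9,383.50 = £33,501.87.
Excess = £33,501.87 − £30,087.52 = £3,414.35.

Extra cost ≈ £3,414 per year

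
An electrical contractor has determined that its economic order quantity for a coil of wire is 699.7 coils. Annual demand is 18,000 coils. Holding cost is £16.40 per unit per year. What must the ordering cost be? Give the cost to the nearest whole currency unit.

The basic EOQ model gives Q* = √(2DS/H); rearrange for the unknown.
From Q* = √(2DS/H): S = Q*²H / (2D) = 699.7² × 16.4 / (2 × 18,000) = 223.0309.

S ≈ £223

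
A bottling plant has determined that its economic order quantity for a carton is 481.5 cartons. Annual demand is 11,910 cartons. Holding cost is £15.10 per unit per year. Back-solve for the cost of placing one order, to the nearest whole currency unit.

The basic EOQ model gives Q* = √(2DS/H); rearrange for the unknown.
From Q* = √(2DS/H): S = Q*²H / (2D) = 481.5² × 15.1 / (2 × 11,910) = 146.9697.

S ≈ £147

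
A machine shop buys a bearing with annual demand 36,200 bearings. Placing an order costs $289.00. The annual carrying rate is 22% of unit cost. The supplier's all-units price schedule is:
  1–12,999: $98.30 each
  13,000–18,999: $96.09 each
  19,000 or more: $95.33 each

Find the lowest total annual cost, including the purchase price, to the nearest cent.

TC* ≈ $3,579,731.90

Holding cost per unit per year at price C is H = 0.22·C.
Candidates are each tier's EOQ (if it falls in that tier) and each price-break quantity.
EOQ at $98.30 = 983.6 (feasible in tier 1): TC = 36,200×$98.30 + (36,200/983.6)×289 + (983.6/2)×0.22×$98.30 = $3,579,731.90.
EOQ at $96.09 = 994.9 < 13000, so use break Q=13000: TC = 36,200×$96.09 + (36,200/13000.0)×289 + (13000.0/2)×0.22×$96.09 = $3,616,671.45.
EOQ at $95.33 = 998.8 < 19000, so use break Q=19000: TC = 36,200×$95.33 + (36,200/19000.0)×289 + (19000.0/2)×0.22×$95.33 = $3,650,736.32.
Lowest total cost among the candidates is at Q = 983.6.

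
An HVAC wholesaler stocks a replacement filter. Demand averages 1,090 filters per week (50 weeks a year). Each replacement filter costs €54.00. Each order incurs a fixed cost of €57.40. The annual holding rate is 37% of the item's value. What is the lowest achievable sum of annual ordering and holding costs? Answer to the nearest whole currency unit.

TC* ≈ €11,181

Annual demand D = 1,090 × 50 = 54,500.
Holding cost H = 0.37 × €54.00 = €19.9800 per unit per year.
The optimal lot size = √(2DS/H) = √(2 × 54,500 × 57.4 / 19.98) ≈ 559.59.
At the optimum the two cost components are equal, so total cost = 2·(Q*/2)H = Q*·H.
Minimum total = √(2DSH) = √(2 × 54,500 × 57.4 × 19.98) ≈ 11180.647.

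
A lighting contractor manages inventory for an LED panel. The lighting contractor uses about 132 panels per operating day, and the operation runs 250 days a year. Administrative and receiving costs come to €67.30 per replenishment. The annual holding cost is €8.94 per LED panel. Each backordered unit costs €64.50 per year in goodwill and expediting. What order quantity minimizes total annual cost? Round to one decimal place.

Annual demand D = 132 × 250 = 33,000.
With planned backorders, Q* = √(2DS/H) · √((H+B)/B).
√(2DS/H) = √(2 × 33,000 × 67.3 / 8.94) = 704.873.
√((H+B)/B) = √((8.94+64.5)/64.5) = 1.0671.
Q* ≈ 752.137.

Q* ≈ 752.1 panels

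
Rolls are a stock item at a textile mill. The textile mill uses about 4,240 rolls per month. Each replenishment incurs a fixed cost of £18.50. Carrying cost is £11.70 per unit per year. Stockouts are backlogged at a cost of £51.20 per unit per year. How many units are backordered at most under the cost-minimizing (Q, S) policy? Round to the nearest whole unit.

Annual demand D = 4,240 × 12 = 50,880.
With planned backorders, Q* = √(2DS/H) · √((H+B)/B).
√(2DS/H) = √(2 × 50,880 × 18.5 / 11.7) = 401.127.
√((H+B)/B) = √((11.7+51.2)/51.2) = 1.1084.
Q* ≈ 444.602.
S* = Q* · H/(H+B) = 444.602 × 11.7/62.9 ≈ 82.700.

S* ≈ 83 rolls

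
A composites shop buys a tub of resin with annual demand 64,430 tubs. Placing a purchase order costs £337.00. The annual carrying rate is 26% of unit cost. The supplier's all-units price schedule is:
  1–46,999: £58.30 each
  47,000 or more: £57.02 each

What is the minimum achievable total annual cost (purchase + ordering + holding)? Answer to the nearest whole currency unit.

TC* ≈ £3,781,925

Holding cost per unit per year at price C is H = 0.26·C.
Candidates are each tier's EOQ (if it falls in that tier) and each price-break quantity.
EOQ at £58.30 = 1692.6 (feasible in tier 1): TC = 64,430×£58.30 + (64,430/1692.6)×337 + (1692.6/2)×0.26×£58.30 = £3,781,925.36.
EOQ at £57.02 = 1711.5 < 47000, so use break Q=47000: TC = 64,430×£57.02 + (64,430/47000.0)×337 + (47000.0/2)×0.26×£57.02 = £4,022,652.78.
Lowest total cost among the candidates is at Q = 1692.6.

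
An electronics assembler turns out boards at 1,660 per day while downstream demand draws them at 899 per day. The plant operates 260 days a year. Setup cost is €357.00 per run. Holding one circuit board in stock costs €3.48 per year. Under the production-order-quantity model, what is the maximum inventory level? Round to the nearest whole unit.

I_max ≈ 4,689 boards

Annual demand D = 899 × 260 = 233,740.
Production build-up factor (1 − d/p) = 1 − 899/1,660 = 0.4584.
Q* = √(2DS / (H(1 − d/p))) = √(2 × 233,740 × 357 / (3.48 × 0.4584)).
= √(166,890,360 / 1.5953) ≈ 10227.929.
Maximum inventory = Q*(1 − d/p) = 10227.929 × 0.4584 ≈ 4688.828.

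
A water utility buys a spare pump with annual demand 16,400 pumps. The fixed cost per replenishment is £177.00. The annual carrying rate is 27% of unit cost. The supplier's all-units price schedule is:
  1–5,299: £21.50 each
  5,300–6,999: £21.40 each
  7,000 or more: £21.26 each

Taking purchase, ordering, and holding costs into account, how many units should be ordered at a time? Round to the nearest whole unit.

Q* ≈ 1,000 pumps

Holding cost per unit per year at price C is H = 0.27·C.
For each price level, check whether its EOQ is feasible; otherwise the best quantity at that price is the breakpoint.
EOQ at £21.50 = 1000.1 (feasible in tier 1): TC = 16,400×£21.50 + (16,400/1000.1)×177 + (1000.1/2)×0.27×£21.50 = £358,405.30.
EOQ at £21.40 = 1002.4 < 5300, so use break Q=5300: TC = 16,400×£21.40 + (16,400/5300.0)×177 + (5300.0/2)×0.27×£21.40 = £366,819.40.
EOQ at £21.26 = 1005.7 < 7000, so use break Q=7000: TC = 16,400×£21.26 + (16,400/7000.0)×177 + (7000.0/2)×0.27×£21.26 = £369,169.39.
Lowest total cost is £358,405.30 at Q = 1000.1.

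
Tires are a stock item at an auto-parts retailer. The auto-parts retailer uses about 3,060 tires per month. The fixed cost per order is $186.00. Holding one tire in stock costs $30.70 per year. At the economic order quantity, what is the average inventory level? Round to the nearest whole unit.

Annual demand D = 3,060 × 12 = 36,720.
Q* = √(2DS/H) = √(2 × 36,720 × 186 / 30.7) ≈ 667.04.
Average inventory = Q*/2 ≈ 667.04 / 2 = 333.521.

Average inventory ≈ 334 tires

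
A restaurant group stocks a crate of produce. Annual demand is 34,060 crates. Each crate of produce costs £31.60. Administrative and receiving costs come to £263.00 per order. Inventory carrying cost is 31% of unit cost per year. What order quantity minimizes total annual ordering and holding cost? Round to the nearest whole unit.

Holding cost H = 0.31 × £31.60 = £9.7960 per unit per year.
EOQ = √(2DS / H) = √(2 × 34,060 × 263 / 9.796).
= √(17,915,560 / 9.796) = √1,828,864.8428 ≈ 1352.355.

Q* ≈ 1,352 crates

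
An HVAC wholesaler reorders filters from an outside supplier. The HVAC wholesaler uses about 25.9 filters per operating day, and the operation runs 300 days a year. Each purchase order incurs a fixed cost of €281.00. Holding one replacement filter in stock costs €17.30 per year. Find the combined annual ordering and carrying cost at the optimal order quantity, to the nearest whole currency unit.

TC* ≈ €8,692

Annual demand D = 25.9 × 300 = 7,770.
Q* = √(2DS/H) = √(2 × 7,770 × 281 / 17.3) ≈ 502.41.
At the optimum the two cost components are equal, so total cost = 2·(Q*/2)H = Q*·H.
Minimum total = √(2DSH) = √(2 × 7,770 × 281 × 17.3) ≈ 8691.640.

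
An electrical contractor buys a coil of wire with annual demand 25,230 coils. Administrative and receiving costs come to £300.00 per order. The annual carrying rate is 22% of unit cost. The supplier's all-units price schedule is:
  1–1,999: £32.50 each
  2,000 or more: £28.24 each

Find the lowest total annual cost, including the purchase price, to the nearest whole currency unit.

TC* ≈ £722,492

Holding cost per unit per year at price C is H = 0.22·C.
Candidates are each tier's EOQ (if it falls in that tier) and each price-break quantity.
EOQ at £32.50 = 1455.1 (feasible in tier 1): TC = 25,230×£32.50 + (25,230/1455.1)×300 + (1455.1/2)×0.22×£32.50 = £830,378.69.
EOQ at £28.24 = 1561.0 < 2000, so use break Q=2000: TC = 25,230×£28.24 + (25,230/2000.0)×300 + (2000.0/2)×0.22×£28.24 = £722,492.50.
Lowest total cost among the candidates is at Q = 2000.0.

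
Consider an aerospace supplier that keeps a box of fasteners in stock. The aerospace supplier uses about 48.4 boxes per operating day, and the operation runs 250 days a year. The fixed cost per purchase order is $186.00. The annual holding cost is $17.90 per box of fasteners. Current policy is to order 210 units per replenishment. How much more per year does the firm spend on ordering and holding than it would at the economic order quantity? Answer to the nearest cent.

Annual demand D = 48.4 × 250 = 12,100.
EOQ = √(2DS/H) = √(2 × 12,100 × 186 / 17.9) ≈ 501.46.
Cost at Q* = (D/Q*)S + (Q*/2)H = √(2DSH) ≈ $8,976.16.
Cost at Q = 210: (12,100/210)×186 + (210/2)×17.9 = $10,717.14 + $1,879.50 = $12,596.64.
Excess = $12,596.64 − $8,976.16 = $3,620.48.

Extra cost ≈ $3,620.48 per year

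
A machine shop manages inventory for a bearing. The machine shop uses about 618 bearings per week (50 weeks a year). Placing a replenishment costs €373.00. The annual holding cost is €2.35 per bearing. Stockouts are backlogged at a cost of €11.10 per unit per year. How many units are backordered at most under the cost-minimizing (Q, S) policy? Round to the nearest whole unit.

S* ≈ 602 bearings

Annual demand D = 618 × 50 = 30,900.
With planned backorders, Q* = √(2DS/H) · √((H+B)/B).
√(2DS/H) = √(2 × 30,900 × 373 / 2.35) = 3131.949.
√((H+B)/B) = √((2.35+11.1)/11.1) = 1.1008.
Q* ≈ 3447.580.
S* = Q* · H/(H+B) = 3447.580 × 2.35/13.45 ≈ 602.365.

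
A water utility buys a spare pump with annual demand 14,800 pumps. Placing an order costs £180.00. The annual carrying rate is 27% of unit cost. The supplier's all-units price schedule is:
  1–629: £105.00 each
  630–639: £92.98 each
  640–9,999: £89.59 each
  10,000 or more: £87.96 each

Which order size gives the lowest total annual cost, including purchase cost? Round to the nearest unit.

Q* ≈ 640 pumps

Holding cost per unit per year at price C is H = 0.27·C.
For each price level, check whether its EOQ is feasible; otherwise the best quantity at that price is the breakpoint.
EOQ at £105.00 = 433.5 (feasible in tier 1): TC = 14,800×£105.00 + (14,800/433.5)×180 + (433.5/2)×0.27×£105.00 = £1,566,290.19.
EOQ at £92.98 = 460.7 < 630, so use break Q=630: TC = 14,800×£92.98 + (14,800/630.0)×180 + (630.0/2)×0.27×£92.98 = £1,388,240.52.
EOQ at £89.59 = 469.3 < 640, so use break Q=640: TC = 14,800×£89.59 + (14,800/640.0)×180 + (640.0/2)×0.27×£89.59 = £1,337,835.08.
EOQ at £87.96 = 473.7 < 10000, so use break Q=10000: TC = 14,800×£87.96 + (14,800/10000.0)×180 + (10000.0/2)×0.27×£87.96 = £1,420,820.40.
Lowest total cost is £1,337,835.08 at Q = 640.0.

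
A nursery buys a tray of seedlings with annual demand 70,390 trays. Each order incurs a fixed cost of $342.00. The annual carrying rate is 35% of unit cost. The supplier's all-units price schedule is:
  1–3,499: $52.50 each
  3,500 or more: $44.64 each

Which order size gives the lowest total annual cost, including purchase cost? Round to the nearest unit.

Holding cost per unit per year at price C is H = 0.35·C.
For each price level, check whether its EOQ is feasible; otherwise the best quantity at that price is the breakpoint.
EOQ at $52.50 = 1618.7 (feasible in tier 1): TC = 70,390×$52.50 + (70,390/1618.7)×342 + (1618.7/2)×0.35×$52.50 = $3,725,218.85.
EOQ at $44.64 = 1755.4 < 3500, so use break Q=3500: TC = 70,390×$44.64 + (70,390/3500.0)×342 + (3500.0/2)×0.35×$44.64 = $3,176,429.71.
Lowest total cost is $3,176,429.71 at Q = 3500.0.

Q* ≈ 3,500 trays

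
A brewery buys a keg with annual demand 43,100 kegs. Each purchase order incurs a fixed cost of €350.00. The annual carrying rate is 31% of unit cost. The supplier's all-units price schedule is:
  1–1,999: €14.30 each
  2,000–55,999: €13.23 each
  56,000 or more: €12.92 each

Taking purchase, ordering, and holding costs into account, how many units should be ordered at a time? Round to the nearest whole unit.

Holding cost per unit per year at price C is H = 0.31·C.
Evaluate total cost at each tier's feasible EOQ or, if the EOQ is below the tier, at the tier's minimum quantity.
Tier 1 (€14.30): EOQ = 2608.8 exceeds tier's upper bound 1999, so this tier is dominated.
EOQ at €13.23 = 2712.2 (feasible in tier 2): TC = 43,100×€13.23 + (43,100/2712.2)×350 + (2712.2/2)×0.31×€13.23 = €581,336.68.
EOQ at €12.92 = 2744.6 < 56000, so use break Q=56000: TC = 43,100×€12.92 + (43,100/56000.0)×350 + (56000.0/2)×0.31×€12.92 = €669,266.97.
Lowest total cost is €581,336.68 at Q = 2712.2.

Q* ≈ 2,712 kegs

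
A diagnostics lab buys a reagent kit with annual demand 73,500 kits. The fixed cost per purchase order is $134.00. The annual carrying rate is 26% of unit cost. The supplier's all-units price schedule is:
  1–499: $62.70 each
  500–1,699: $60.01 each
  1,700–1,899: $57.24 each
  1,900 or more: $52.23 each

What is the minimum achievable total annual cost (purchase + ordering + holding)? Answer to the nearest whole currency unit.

Holding cost per unit per year at price C is H = 0.26·C.
Evaluate total cost at each tier's feasible EOQ or, if the EOQ is below the tier, at the tier's minimum quantity.
Tier 1 ($62.70): EOQ = 1099.2 exceeds tier's upper bound 499, so this tier is dominated.
EOQ at $60.01 = 1123.6 (feasible in tier 2): TC = 73,500×$60.01 + (73,500/1123.6)×134 + (1123.6/2)×0.26×$60.01 = $4,428,266.12.
EOQ at $57.24 = 1150.5 < 1700, so use break Q=1700: TC = 73,500×$57.24 + (73,500/1700.0)×134 + (1700.0/2)×0.26×$57.24 = $4,225,583.57.
EOQ at $52.23 = 1204.4 < 1900, so use break Q=1900: TC = 73,500×$52.23 + (73,500/1900.0)×134 + (1900.0/2)×0.26×$52.23 = $3,856,989.49.
Lowest total cost among the candidates is at Q = 1900.0.

TC* ≈ $3,856,989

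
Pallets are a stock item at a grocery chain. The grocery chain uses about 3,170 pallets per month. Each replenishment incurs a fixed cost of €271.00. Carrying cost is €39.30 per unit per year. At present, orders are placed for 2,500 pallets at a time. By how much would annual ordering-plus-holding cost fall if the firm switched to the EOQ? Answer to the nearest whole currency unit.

Annual demand D = 3,170 × 12 = 38,040.
EOQ = √(2DS/H) = √(2 × 38,040 × 271 / 39.3) ≈ 724.31.
Cost at Q* = (D/Q*)S + (Q*/2)H = √(2DSH) ≈ €28,465.33.
Cost at Q = 2,500: (38,040/2,500)×271 + (2,500/2)×39.3 = €4,123.54 + €49,125.00 = €53,248.54.
Excess = €53,248.54 − €28,465.33 = €24,783.21.

Extra cost ≈ €24,783 per year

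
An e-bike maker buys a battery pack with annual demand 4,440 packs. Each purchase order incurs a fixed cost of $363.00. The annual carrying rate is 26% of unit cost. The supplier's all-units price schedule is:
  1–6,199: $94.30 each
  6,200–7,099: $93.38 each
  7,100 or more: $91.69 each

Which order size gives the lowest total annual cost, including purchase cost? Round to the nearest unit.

Q* ≈ 363 packs

Holding cost per unit per year at price C is H = 0.26·C.
For each price level, check whether its EOQ is feasible; otherwise the best quantity at that price is the breakpoint.
EOQ at $94.30 = 362.6 (feasible in tier 1): TC = 4,440×$94.30 + (4,440/362.6)×363 + (362.6/2)×0.26×$94.30 = $427,582.01.
EOQ at $93.38 = 364.4 < 6200, so use break Q=6200: TC = 4,440×$93.38 + (4,440/6200.0)×363 + (6200.0/2)×0.26×$93.38 = $490,131.43.
EOQ at $91.69 = 367.7 < 7100, so use break Q=7100: TC = 4,440×$91.69 + (4,440/7100.0)×363 + (7100.0/2)×0.26×$91.69 = $491,960.47.
Lowest total cost is $427,582.01 at Q = 362.6.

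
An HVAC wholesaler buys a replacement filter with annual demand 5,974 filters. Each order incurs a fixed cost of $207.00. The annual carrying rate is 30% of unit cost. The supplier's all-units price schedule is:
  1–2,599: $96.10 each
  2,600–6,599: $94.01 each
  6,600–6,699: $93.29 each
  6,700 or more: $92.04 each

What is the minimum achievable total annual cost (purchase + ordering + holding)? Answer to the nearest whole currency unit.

Holding cost per unit per year at price C is H = 0.30·C.
Candidates are each tier's EOQ (if it falls in that tier) and each price-break quantity.
EOQ at $96.10 = 292.9 (feasible in tier 1): TC = 5,974×$96.10 + (5,974/292.9)×207 + (292.9/2)×0.30×$96.10 = $582,545.53.
EOQ at $94.01 = 296.1 < 2600, so use break Q=2600: TC = 5,974×$94.01 + (5,974/2600.0)×207 + (2600.0/2)×0.30×$94.01 = $598,755.26.
EOQ at $93.29 = 297.3 < 6600, so use break Q=6600: TC = 5,974×$93.29 + (5,974/6600.0)×207 + (6600.0/2)×0.30×$93.29 = $649,858.93.
EOQ at $92.04 = 299.3 < 6700, so use break Q=6700: TC = 5,974×$92.04 + (5,974/6700.0)×207 + (6700.0/2)×0.30×$92.04 = $642,531.73.
Lowest total cost among the candidates is at Q = 292.9.

TC* ≈ $582,546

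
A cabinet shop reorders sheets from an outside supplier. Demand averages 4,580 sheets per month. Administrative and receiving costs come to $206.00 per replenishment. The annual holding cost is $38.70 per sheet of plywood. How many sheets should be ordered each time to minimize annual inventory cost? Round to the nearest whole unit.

Annual demand D = 4,580 × 12 = 54,960.
EOQ = √(2DS / H) = √(2 × 54,960 × 206 / 38.7).
= √(22,643,520 / 38.7) = √585,103.876 ≈ 764.921.

Q* ≈ 765 sheets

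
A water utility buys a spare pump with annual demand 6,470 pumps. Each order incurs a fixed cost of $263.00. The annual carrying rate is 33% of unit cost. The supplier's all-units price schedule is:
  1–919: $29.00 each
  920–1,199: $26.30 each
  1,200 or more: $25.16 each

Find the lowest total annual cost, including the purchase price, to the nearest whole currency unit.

TC* ≈ $169,185

Holding cost per unit per year at price C is H = 0.33·C.
Candidates are each tier's EOQ (if it falls in that tier) and each price-break quantity.
EOQ at $29.00 = 596.3 (feasible in tier 1): TC = 6,470×$29.00 + (6,470/596.3)×263 + (596.3/2)×0.33×$29.00 = $193,336.91.
EOQ at $26.30 = 626.2 < 920, so use break Q=920: TC = 6,470×$26.30 + (6,470/920.0)×263 + (920.0/2)×0.33×$26.30 = $176,002.92.
EOQ at $25.16 = 640.2 < 1200, so use break Q=1200: TC = 6,470×$25.16 + (6,470/1200.0)×263 + (1200.0/2)×0.33×$25.16 = $169,184.89.
Lowest total cost among the candidates is at Q = 1200.0.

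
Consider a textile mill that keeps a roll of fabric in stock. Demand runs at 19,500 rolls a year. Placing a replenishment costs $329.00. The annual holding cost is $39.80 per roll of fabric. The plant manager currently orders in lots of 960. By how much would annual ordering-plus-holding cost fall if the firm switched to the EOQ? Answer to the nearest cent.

Extra cost ≈ $3,188.72 per year

EOQ = √(2DS/H) = √(2 × 19,500 × 329 / 39.8) ≈ 567.79.
Cost at Q* = (D/Q*)S + (Q*/2)H = √(2DSH) ≈ $22,598.09.
Cost at Q = 960: (19,500/960)×329 + (960/2)×39.8 = $6,682.81 + $19,104.00 = $25,786.81.
Excess = $25,786.81 − $22,598.09 = $3,188.72.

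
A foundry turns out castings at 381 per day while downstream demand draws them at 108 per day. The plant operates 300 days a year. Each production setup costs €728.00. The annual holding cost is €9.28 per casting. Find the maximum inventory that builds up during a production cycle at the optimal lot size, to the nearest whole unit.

Annual demand D = 108 × 300 = 32,400.
Production build-up factor (1 − d/p) = 1 − 108/381 = 0.7165.
Q* = √(2DS / (H(1 − d/p))) = √(2 × 32,400 × 728 / (9.28 × 0.7165)).
= √(47,174,400 / 6.6494) ≈ 2663.547.
Maximum inventory = Q*(1 − d/p) = 2663.547 × 0.7165 ≈ 1908.526.

I_max ≈ 1,909 castings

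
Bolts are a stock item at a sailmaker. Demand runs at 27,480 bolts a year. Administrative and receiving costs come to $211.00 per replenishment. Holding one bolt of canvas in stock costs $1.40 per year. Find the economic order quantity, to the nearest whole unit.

Q* ≈ 2,878 bolts

EOQ = √(2DS / H) = √(2 × 27,480 × 211 / 1.4).
= √(11,596,560 / 1.4) = √8,283,257.1429 ≈ 2878.065.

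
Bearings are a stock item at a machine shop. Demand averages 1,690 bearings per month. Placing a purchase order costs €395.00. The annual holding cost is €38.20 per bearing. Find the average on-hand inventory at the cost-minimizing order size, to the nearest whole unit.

Annual demand D = 1,690 × 12 = 20,280.
The optimal lot size = √(2DS/H) = √(2 × 20,280 × 395 / 38.2) ≈ 647.61.
Average inventory = Q*/2 ≈ 647.61 / 2 = 323.807.

Average inventory ≈ 324 bearings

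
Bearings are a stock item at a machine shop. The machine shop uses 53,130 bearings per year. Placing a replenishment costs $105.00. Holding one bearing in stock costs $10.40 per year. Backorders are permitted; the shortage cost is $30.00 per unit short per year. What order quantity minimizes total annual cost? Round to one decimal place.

Q* ≈ 1,202.0 bearings

With planned backorders, Q* = √(2DS/H) · √((H+B)/B).
√(2DS/H) = √(2 × 53,130 × 105 / 10.4) = 1035.769.
√((H+B)/B) = √((10.4+30)/30) = 1.1605.
Q* ≈ 1201.968.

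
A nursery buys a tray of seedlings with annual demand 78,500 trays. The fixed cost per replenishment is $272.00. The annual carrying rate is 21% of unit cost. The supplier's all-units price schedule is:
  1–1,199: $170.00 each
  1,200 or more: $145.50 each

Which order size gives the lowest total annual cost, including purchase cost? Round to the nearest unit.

Holding cost per unit per year at price C is H = 0.21·C.
Evaluate total cost at each tier's feasible EOQ or, if the EOQ is below the tier, at the tier's minimum quantity.
EOQ at $170.00 = 1093.7 (feasible in tier 1): TC = 78,500×$170.00 + (78,500/1093.7)×272 + (1093.7/2)×0.21×$170.00 = $13,384,045.27.
EOQ at $145.50 = 1182.2 < 1200, so use break Q=1200: TC = 78,500×$145.50 + (78,500/1200.0)×272 + (1200.0/2)×0.21×$145.50 = $11,457,876.33.
Lowest total cost is $11,457,876.33 at Q = 1200.0.

Q* ≈ 1,200 trays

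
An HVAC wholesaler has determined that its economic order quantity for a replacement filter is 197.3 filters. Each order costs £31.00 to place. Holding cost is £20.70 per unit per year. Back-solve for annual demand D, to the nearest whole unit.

D ≈ 12,997 filters per year

Squaring Q* = √(2DS/H) gives Q*² = 2DS/H.
From Q* = √(2DS/H): D = Q*²H / (2S) = 197.3² × 20.7 / (2 × 31) = 12996.692.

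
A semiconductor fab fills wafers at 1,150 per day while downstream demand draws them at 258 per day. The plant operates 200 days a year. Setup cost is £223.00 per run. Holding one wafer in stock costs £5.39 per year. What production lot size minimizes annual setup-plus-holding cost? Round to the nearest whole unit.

Annual demand D = 258 × 200 = 51,600.
Production build-up factor (1 − d/p) = 1 − 258/1,150 = 0.7757.
Q* = √(2DS / (H(1 − d/p))) = √(2 × 51,600 × 223 / (5.39 × 0.7757)).
= √(23,013,600 / 4.1808) ≈ 2346.197.

Q* ≈ 2,346 wafers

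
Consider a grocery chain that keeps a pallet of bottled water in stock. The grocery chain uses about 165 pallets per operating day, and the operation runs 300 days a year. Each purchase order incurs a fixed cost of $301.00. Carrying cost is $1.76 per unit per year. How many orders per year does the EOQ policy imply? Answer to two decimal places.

N ≈ 12.03 orders per year

Annual demand D = 165 × 300 = 49,500.
EOQ = √(2DS/H) = √(2 × 49,500 × 301 / 1.76) ≈ 4114.76.
Orders per year = D / Q* = 49,500 / 4114.76 ≈ 12.030.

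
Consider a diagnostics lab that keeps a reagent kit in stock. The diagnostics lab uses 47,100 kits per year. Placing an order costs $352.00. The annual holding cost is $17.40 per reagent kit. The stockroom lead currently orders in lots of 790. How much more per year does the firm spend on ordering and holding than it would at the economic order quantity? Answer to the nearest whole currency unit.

Extra cost ≈ $3,839 per year

EOQ = √(2DS/H) = √(2 × 47,100 × 352 / 17.4) ≈ 1380.45.
Cost at Q* = (D/Q*)S + (Q*/2)H = √(2DSH) ≈ $24,019.91.
Cost at Q = 790: (47,100/790)×352 + (790/2)×17.4 = $20,986.33 + $6,873.00 = $27,859.33.
Excess = $27,859.33 − $24,019.91 = $3,839.42.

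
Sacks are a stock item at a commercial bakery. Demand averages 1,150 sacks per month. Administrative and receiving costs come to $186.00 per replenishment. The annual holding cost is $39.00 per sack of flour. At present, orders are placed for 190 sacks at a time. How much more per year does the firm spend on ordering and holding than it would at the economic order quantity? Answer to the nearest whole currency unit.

Extra cost ≈ $3,065 per year

Annual demand D = 1,150 × 12 = 13,800.
EOQ = √(2DS/H) = √(2 × 13,800 × 186 / 39) ≈ 362.81.
Cost at Q* = (D/Q*)S + (Q*/2)H = √(2DSH) ≈ $14,149.57.
Cost at Q = 190: (13,800/190)×186 + (190/2)×39 = $13,509.47 + $3,705.00 = $17,214.47.
Excess = $17,214.47 − $14,149.57 = $3,064.90.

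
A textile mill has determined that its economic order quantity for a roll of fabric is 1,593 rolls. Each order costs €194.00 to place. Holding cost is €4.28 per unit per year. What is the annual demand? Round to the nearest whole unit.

D ≈ 27,993 rolls per year

Invert the EOQ relation Q*² = 2DS/H.
From Q* = √(2DS/H): D = Q*²H / (2S) = 1,593² × 4.28 / (2 × 194) = 27992.623.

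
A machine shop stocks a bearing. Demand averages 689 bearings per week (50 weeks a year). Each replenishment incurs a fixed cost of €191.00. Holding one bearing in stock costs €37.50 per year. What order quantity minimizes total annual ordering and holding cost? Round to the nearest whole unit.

Q* ≈ 592 bearings

Annual demand D = 689 × 50 = 34,450.
EOQ = √(2DS / H) = √(2 × 34,450 × 191 / 37.5).
= √(13,159,900 / 37.5) = √350,930.6667 ≈ 592.394.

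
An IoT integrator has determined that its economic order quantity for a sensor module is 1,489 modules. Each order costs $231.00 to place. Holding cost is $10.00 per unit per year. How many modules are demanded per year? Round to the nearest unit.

D ≈ 47,990 modules per year

Squaring Q* = √(2DS/H) gives Q*² = 2DS/H.
From Q* = √(2DS/H): D = Q*²H / (2S) = 1,489² × 10 / (2 × 231) = 47989.632.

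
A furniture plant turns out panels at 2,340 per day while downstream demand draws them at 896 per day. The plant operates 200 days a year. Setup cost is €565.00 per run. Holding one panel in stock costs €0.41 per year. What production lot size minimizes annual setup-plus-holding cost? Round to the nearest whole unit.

Q* ≈ 28,291 panels

Annual demand D = 896 × 200 = 179,200.
Production build-up factor (1 − d/p) = 1 − 896/2,340 = 0.6171.
Q* = √(2DS / (H(1 − d/p))) = √(2 × 179,200 × 565 / (0.41 × 0.6171)).
= √(202,496,000 / 0.253) ≈ 28290.500.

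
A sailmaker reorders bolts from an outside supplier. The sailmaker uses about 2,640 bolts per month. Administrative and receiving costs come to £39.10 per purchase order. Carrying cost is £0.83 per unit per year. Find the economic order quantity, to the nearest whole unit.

Q* ≈ 1,728 bolts

Annual demand D = 2,640 × 12 = 31,680.
EOQ = √(2DS / H) = √(2 × 31,680 × 39.1 / 0.83).
= √(2,477,376 / 0.83) = √2,984,790.3614 ≈ 1727.655.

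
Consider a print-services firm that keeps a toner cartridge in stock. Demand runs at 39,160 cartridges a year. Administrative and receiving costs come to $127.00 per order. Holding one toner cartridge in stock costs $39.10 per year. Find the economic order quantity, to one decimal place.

Q* ≈ 504.4 cartridges

EOQ = √(2DS / H) = √(2 × 39,160 × 127 / 39.1).
= √(9,946,640 / 39.1) = √254,389.7698 ≈ 504.371.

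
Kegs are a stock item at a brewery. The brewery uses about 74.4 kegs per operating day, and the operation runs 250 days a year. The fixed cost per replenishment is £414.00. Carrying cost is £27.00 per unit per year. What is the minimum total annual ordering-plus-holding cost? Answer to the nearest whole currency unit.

TC* ≈ £20,392

Annual demand D = 74.4 × 250 = 18,600.
Q* = √(2DS/H) = √(2 × 18,600 × 414 / 27) ≈ 755.25.
At Q*, ordering cost (D/Q*)S equals holding cost (Q*/2)H, each = √(DSH/2).
Minimum total = √(2DSH) = √(2 × 18,600 × 414 × 27) ≈ 20391.704.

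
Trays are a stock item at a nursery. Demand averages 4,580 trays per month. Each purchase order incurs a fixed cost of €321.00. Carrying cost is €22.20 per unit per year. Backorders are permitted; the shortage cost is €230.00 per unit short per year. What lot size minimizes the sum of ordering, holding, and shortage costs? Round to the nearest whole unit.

Annual demand D = 4,580 × 12 = 54,960.
With planned backorders, Q* = √(2DS/H) · √((H+B)/B).
√(2DS/H) = √(2 × 54,960 × 321 / 22.2) = 1260.708.
√((H+B)/B) = √((22.2+230)/230) = 1.0471.
Q* ≈ 1320.149.

Q* ≈ 1,320 trays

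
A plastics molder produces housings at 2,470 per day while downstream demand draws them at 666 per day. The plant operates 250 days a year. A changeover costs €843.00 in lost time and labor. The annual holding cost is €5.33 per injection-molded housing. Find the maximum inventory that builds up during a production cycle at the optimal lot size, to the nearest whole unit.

Annual demand D = 666 × 250 = 166,500.
Production build-up factor (1 − d/p) = 1 − 666/2,470 = 0.7304.
Q* = √(2DS / (H(1 − d/p))) = √(2 × 166,500 × 843 / (5.33 × 0.7304)).
= √(280,719,000 / 3.8928) ≈ 8491.854.
Maximum inventory = Q*(1 − d/p) = 8491.854 × 0.7304 ≈ 6202.147.

I_max ≈ 6,202 housings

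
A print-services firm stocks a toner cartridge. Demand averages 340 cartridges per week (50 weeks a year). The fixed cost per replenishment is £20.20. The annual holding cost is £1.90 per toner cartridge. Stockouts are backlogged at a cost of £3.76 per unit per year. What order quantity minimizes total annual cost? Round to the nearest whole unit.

Q* ≈ 738 cartridges

Annual demand D = 340 × 50 = 17,000.
With planned backorders, Q* = √(2DS/H) · √((H+B)/B).
√(2DS/H) = √(2 × 17,000 × 20.2 / 1.9) = 601.227.
√((H+B)/B) = √((1.9+3.76)/3.76) = 1.2269.
Q* ≈ 737.654.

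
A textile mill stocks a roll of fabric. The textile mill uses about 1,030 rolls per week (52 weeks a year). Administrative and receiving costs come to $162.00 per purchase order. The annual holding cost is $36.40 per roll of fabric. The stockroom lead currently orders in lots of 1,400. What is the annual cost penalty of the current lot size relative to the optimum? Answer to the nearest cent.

Extra cost ≈ $6,544.71 per year

Annual demand D = 1,030 × 52 = 53,560.
EOQ = √(2DS/H) = √(2 × 53,560 × 162 / 36.4) ≈ 690.47.
Cost at Q* = (D/Q*)S + (Q*/2)H = √(2DSH) ≈ $25,132.95.
Cost at Q = 1,400: (53,560/1,400)×162 + (1,400/2)×36.4 = $6,197.66 + $25,480.00 = $31,677.66.
Excess = $31,677.66 − $25,132.95 = $6,544.71.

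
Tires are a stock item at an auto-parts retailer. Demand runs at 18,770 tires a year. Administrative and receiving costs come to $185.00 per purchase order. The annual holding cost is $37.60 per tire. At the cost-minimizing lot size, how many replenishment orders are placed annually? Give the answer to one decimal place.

N ≈ 43.7 orders per year

EOQ = √(2DS/H) = √(2 × 18,770 × 185 / 37.6) ≈ 429.77.
Orders per year = D / Q* = 18,770 / 429.77 ≈ 43.674.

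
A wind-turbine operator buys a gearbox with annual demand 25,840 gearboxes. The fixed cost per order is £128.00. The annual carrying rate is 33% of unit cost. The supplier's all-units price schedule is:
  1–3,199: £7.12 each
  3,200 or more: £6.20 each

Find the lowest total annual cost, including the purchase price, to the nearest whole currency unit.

TC* ≈ £164,515

Holding cost per unit per year at price C is H = 0.33·C.
For each price level, check whether its EOQ is feasible; otherwise the best quantity at that price is the breakpoint.
EOQ at £7.12 = 1677.9 (feasible in tier 1): TC = 25,840×£7.12 + (25,840/1677.9)×128 + (1677.9/2)×0.33×£7.12 = £187,923.22.
EOQ at £6.20 = 1798.1 < 3200, so use break Q=3200: TC = 25,840×£6.20 + (25,840/3200.0)×128 + (3200.0/2)×0.33×£6.20 = £164,515.20.
Lowest total cost among the candidates is at Q = 3200.0.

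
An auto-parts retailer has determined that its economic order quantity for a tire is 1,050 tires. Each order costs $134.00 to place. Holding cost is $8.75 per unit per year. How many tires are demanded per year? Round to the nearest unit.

D ≈ 35,996 tires per year

Squaring Q* = √(2DS/H) gives Q*² = 2DS/H.
From Q* = √(2DS/H): D = Q*²H / (2S) = 1,050² × 8.75 / (2 × 134) = 35995.802.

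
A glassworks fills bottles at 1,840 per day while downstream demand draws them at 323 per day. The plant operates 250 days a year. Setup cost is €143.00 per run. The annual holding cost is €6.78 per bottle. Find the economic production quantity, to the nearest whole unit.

Annual demand D = 323 × 250 = 80,750.
Production build-up factor (1 − d/p) = 1 − 323/1,840 = 0.8245.
Q* = √(2DS / (H(1 − d/p))) = √(2 × 80,750 × 143 / (6.78 × 0.8245)).
= √(23,094,500 / 5.5898) ≈ 2032.617.

Q* ≈ 2,033 bottles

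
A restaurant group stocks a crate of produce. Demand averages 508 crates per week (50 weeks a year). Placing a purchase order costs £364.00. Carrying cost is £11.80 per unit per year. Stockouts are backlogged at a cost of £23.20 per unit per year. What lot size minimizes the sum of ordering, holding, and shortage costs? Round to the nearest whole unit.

Q* ≈ 1,538 crates

Annual demand D = 508 × 50 = 25,400.
With planned backorders, Q* = √(2DS/H) · √((H+B)/B).
√(2DS/H) = √(2 × 25,400 × 364 / 11.8) = 1251.819.
√((H+B)/B) = √((11.8+23.2)/23.2) = 1.2283.
Q* ≈ 1537.558.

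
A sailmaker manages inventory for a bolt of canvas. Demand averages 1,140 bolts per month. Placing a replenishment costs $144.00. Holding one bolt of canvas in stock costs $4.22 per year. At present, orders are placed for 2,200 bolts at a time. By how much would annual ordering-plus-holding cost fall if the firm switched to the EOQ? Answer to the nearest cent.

Extra cost ≈ $1,459.90 per year

Annual demand D = 1,140 × 12 = 13,680.
EOQ = √(2DS/H) = √(2 × 13,680 × 144 / 4.22) ≈ 966.24.
Cost at Q* = (D/Q*)S + (Q*/2)H = √(2DSH) ≈ $4,077.51.
Cost at Q = 2,200: (13,680/2,200)×144 + (2,200/2)×4.22 = $895.42 + $4,642.00 = $5,537.42.
Excess = $5,537.42 − $4,077.51 = $1,459.90.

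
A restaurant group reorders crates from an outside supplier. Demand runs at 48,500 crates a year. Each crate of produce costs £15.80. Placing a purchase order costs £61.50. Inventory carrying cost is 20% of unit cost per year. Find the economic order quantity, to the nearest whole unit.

Q* ≈ 1,374 crates

Holding cost H = 0.20 × £15.80 = £3.1600 per unit per year.
EOQ = √(2DS / H) = √(2 × 48,500 × 61.5 / 3.16).
= √(5,965,500 / 3.16) = √1,887,816.4557 ≈ 1373.978.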